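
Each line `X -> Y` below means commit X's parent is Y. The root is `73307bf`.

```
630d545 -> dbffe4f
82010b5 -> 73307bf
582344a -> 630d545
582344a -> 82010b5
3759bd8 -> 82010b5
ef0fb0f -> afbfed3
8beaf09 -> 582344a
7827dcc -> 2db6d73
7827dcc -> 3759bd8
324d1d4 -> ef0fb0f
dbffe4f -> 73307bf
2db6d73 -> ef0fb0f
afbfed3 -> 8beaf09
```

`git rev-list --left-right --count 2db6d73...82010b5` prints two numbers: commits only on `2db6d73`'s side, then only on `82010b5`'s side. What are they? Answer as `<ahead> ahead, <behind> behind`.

Reachable from 2db6d73: {2db6d73, 582344a, 630d545, 73307bf, 82010b5, 8beaf09, afbfed3, dbffe4f, ef0fb0f}.
Reachable from 82010b5: {73307bf, 82010b5}.
Only in 2db6d73's history (ahead): {2db6d73, 582344a, 630d545, 8beaf09, afbfed3, dbffe4f, ef0fb0f} — 7.
Only in 82010b5's history (behind): {} — 0.

7 ahead, 0 behind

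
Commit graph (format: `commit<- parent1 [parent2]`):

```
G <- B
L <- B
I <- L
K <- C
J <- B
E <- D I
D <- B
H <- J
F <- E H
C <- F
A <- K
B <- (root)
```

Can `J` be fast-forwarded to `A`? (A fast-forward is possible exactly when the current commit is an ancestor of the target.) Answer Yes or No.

Yes

A fast-forward from J to A is possible iff J is an ancestor of A.
Ancestors of A: {A, B, C, D, E, F, H, I, J, K, L}.
J is among them, so fast-forward is possible.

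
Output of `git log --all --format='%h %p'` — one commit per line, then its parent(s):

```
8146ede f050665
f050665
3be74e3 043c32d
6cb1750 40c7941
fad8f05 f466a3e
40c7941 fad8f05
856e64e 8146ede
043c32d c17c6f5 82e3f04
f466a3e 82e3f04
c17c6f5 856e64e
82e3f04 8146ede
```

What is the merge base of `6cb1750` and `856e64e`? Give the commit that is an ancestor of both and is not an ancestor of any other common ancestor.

Ancestors of 6cb1750: {40c7941, 6cb1750, 8146ede, 82e3f04, f050665, f466a3e, fad8f05}.
Ancestors of 856e64e: {8146ede, 856e64e, f050665}.
Common ancestors: {8146ede, f050665}.
Among these, 8146ede is not an ancestor of any other common ancestor — it is the merge base.

8146ede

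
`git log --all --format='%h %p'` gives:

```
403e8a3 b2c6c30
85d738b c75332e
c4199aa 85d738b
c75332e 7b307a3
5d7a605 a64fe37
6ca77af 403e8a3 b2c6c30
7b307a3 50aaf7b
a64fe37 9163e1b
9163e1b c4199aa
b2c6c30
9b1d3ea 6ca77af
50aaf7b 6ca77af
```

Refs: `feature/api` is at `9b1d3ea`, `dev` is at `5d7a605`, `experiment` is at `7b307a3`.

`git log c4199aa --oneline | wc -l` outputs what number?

8

Walking parent pointers from c4199aa: reachable set = {403e8a3, 50aaf7b, 6ca77af, 7b307a3, 85d738b, b2c6c30, c4199aa, c75332e}.
That is 8 commits.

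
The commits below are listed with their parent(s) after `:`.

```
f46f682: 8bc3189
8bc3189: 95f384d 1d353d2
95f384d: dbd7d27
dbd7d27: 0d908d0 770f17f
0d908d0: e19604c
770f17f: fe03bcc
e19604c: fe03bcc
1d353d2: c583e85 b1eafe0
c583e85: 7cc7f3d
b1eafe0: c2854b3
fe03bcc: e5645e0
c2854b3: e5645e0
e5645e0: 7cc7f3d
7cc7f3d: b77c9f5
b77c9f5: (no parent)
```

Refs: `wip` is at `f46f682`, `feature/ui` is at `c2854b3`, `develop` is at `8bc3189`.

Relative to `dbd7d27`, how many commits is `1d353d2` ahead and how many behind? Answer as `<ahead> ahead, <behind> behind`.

Reachable from 1d353d2: {1d353d2, 7cc7f3d, b1eafe0, b77c9f5, c2854b3, c583e85, e5645e0}.
Reachable from dbd7d27: {0d908d0, 770f17f, 7cc7f3d, b77c9f5, dbd7d27, e19604c, e5645e0, fe03bcc}.
Only in 1d353d2's history (ahead): {1d353d2, b1eafe0, c2854b3, c583e85} — 4.
Only in dbd7d27's history (behind): {0d908d0, 770f17f, dbd7d27, e19604c, fe03bcc} — 5.

4 ahead, 5 behind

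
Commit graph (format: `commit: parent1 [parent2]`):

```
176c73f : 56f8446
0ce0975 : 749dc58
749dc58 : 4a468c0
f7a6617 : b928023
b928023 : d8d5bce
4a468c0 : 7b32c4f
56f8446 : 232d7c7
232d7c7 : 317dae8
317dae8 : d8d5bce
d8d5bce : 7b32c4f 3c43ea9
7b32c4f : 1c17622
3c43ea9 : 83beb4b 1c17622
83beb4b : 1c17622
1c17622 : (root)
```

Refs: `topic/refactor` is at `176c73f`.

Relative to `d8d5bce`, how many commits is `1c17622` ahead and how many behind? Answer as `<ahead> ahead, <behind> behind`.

0 ahead, 4 behind

Reachable from 1c17622: {1c17622}.
Reachable from d8d5bce: {1c17622, 3c43ea9, 7b32c4f, 83beb4b, d8d5bce}.
Only in 1c17622's history (ahead): {} — 0.
Only in d8d5bce's history (behind): {3c43ea9, 7b32c4f, 83beb4b, d8d5bce} — 4.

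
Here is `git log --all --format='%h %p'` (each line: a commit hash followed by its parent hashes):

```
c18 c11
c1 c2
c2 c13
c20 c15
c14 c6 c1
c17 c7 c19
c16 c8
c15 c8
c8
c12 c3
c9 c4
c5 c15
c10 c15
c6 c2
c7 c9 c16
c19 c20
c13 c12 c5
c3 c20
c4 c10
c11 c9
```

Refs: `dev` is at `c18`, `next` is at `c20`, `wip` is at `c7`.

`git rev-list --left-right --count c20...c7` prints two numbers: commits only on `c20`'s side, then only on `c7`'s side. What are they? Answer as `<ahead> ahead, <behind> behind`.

Reachable from c20: {c15, c20, c8}.
Reachable from c7: {c10, c15, c16, c4, c7, c8, c9}.
Only in c20's history (ahead): {c20} — 1.
Only in c7's history (behind): {c10, c16, c4, c7, c9} — 5.

1 ahead, 5 behind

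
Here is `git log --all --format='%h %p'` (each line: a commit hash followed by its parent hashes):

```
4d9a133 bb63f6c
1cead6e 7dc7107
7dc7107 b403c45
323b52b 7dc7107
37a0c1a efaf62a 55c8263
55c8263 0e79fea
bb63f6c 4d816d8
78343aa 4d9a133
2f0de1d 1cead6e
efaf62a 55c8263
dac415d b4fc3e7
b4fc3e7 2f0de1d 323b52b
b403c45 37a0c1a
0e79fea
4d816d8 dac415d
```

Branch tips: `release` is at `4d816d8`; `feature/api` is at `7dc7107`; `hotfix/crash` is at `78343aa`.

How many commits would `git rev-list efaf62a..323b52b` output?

4

Reachable from 323b52b: {0e79fea, 323b52b, 37a0c1a, 55c8263, 7dc7107, b403c45, efaf62a}.
Reachable from efaf62a: {0e79fea, 55c8263, efaf62a}.
In 323b52b's history but not efaf62a's: {323b52b, 37a0c1a, 7dc7107, b403c45} — 4 commits.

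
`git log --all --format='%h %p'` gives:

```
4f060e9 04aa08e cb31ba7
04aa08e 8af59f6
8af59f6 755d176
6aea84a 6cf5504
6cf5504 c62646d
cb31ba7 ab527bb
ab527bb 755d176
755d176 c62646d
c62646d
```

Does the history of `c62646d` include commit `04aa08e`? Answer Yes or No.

Ancestors of c62646d: {c62646d}.
04aa08e is not in that set, so it is not an ancestor of c62646d.

No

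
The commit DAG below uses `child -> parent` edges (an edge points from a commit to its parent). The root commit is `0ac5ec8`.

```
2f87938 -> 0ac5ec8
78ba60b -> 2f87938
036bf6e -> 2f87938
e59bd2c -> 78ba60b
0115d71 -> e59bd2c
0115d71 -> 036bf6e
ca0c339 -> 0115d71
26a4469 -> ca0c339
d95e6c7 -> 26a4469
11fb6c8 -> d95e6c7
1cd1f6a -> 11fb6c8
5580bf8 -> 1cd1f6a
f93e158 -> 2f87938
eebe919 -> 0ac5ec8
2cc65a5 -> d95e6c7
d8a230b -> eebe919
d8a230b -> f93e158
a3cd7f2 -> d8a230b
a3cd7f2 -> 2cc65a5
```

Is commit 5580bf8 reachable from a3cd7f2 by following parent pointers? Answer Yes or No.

No

Ancestors of a3cd7f2: {0115d71, 036bf6e, 0ac5ec8, 26a4469, 2cc65a5, 2f87938, 78ba60b, a3cd7f2, ca0c339, d8a230b, d95e6c7, e59bd2c, eebe919, f93e158}.
5580bf8 is not in that set, so it is not an ancestor of a3cd7f2.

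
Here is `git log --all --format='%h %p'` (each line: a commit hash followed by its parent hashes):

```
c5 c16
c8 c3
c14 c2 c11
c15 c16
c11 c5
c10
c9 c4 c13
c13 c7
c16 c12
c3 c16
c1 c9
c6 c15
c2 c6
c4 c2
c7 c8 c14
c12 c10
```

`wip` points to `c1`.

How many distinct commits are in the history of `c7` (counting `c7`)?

12

Walking parent pointers from c7: reachable set = {c10, c11, c12, c14, c15, c16, c2, c3, c5, c6, c7, c8}.
That is 12 commits.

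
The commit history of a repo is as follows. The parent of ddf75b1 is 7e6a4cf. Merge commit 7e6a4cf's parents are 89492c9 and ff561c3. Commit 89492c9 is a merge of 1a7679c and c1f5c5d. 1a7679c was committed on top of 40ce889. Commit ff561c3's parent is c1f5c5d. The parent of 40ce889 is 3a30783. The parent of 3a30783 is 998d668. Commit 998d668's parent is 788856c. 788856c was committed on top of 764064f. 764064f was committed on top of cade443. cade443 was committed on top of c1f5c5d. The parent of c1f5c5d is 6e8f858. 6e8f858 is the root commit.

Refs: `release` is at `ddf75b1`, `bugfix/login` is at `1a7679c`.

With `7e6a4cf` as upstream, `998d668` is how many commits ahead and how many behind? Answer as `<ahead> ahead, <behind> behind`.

0 ahead, 6 behind

Reachable from 998d668: {6e8f858, 764064f, 788856c, 998d668, c1f5c5d, cade443}.
Reachable from 7e6a4cf: {1a7679c, 3a30783, 40ce889, 6e8f858, 764064f, 788856c, 7e6a4cf, 89492c9, 998d668, c1f5c5d, cade443, ff561c3}.
Only in 998d668's history (ahead): {} — 0.
Only in 7e6a4cf's history (behind): {1a7679c, 3a30783, 40ce889, 7e6a4cf, 89492c9, ff561c3} — 6.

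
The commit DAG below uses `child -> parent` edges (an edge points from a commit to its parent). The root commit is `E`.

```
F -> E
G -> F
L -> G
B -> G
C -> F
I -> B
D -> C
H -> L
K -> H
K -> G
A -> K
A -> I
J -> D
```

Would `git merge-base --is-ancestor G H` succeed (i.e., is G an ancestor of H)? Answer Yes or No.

Yes

Ancestors of H (commits reachable by following parents): {E, F, G, H, L}.
G is in that set, so it is an ancestor of H.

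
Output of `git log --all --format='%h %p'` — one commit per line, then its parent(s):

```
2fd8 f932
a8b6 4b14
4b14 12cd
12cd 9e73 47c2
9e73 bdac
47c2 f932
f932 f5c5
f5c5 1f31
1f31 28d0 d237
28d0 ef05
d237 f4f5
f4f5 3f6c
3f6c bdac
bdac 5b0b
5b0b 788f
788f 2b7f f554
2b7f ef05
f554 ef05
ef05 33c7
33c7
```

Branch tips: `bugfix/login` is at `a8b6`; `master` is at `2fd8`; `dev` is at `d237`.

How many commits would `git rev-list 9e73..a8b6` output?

Reachable from a8b6: {12cd, 1f31, 28d0, 2b7f, 33c7, 3f6c, 47c2, 4b14, 5b0b, 788f, 9e73, a8b6, bdac, d237, ef05, f4f5, f554, f5c5, f932}.
Reachable from 9e73: {2b7f, 33c7, 5b0b, 788f, 9e73, bdac, ef05, f554}.
In a8b6's history but not 9e73's: {12cd, 1f31, 28d0, 3f6c, 47c2, 4b14, a8b6, d237, f4f5, f5c5, f932} — 11 commits.

11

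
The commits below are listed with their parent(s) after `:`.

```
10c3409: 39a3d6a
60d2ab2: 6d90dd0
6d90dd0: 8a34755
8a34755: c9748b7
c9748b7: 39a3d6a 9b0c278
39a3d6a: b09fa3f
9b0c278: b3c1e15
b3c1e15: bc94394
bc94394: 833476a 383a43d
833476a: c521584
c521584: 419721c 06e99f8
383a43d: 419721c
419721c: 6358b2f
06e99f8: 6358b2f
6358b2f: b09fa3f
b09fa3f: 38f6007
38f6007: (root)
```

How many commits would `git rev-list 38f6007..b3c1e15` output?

9

Reachable from b3c1e15: {06e99f8, 383a43d, 38f6007, 419721c, 6358b2f, 833476a, b09fa3f, b3c1e15, bc94394, c521584}.
Reachable from 38f6007: {38f6007}.
In b3c1e15's history but not 38f6007's: {06e99f8, 383a43d, 419721c, 6358b2f, 833476a, b09fa3f, b3c1e15, bc94394, c521584} — 9 commits.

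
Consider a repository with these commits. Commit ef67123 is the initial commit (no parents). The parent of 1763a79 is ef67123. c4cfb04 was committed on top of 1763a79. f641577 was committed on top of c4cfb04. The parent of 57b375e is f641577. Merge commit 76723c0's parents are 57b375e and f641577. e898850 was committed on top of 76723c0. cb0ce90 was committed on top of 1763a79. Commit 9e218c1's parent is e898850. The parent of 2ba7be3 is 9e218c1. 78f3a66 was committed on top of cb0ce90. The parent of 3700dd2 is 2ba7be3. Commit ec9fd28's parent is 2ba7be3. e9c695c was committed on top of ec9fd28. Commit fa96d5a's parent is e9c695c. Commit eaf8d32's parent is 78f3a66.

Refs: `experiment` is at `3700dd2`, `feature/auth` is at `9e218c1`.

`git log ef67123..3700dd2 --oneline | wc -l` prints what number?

Reachable from 3700dd2: {1763a79, 2ba7be3, 3700dd2, 57b375e, 76723c0, 9e218c1, c4cfb04, e898850, ef67123, f641577}.
Reachable from ef67123: {ef67123}.
In 3700dd2's history but not ef67123's: {1763a79, 2ba7be3, 3700dd2, 57b375e, 76723c0, 9e218c1, c4cfb04, e898850, f641577} — 9 commits.

9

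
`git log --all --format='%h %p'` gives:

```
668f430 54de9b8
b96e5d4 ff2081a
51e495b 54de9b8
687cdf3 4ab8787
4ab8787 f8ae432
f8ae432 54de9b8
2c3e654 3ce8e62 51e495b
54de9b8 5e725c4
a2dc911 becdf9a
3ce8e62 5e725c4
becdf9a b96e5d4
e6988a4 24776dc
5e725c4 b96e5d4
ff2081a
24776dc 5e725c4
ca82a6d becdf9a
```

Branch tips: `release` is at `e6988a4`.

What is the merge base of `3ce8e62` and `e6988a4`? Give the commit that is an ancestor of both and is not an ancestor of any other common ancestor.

Ancestors of 3ce8e62: {3ce8e62, 5e725c4, b96e5d4, ff2081a}.
Ancestors of e6988a4: {24776dc, 5e725c4, b96e5d4, e6988a4, ff2081a}.
Common ancestors: {5e725c4, b96e5d4, ff2081a}.
Among these, 5e725c4 is not an ancestor of any other common ancestor — it is the merge base.

5e725c4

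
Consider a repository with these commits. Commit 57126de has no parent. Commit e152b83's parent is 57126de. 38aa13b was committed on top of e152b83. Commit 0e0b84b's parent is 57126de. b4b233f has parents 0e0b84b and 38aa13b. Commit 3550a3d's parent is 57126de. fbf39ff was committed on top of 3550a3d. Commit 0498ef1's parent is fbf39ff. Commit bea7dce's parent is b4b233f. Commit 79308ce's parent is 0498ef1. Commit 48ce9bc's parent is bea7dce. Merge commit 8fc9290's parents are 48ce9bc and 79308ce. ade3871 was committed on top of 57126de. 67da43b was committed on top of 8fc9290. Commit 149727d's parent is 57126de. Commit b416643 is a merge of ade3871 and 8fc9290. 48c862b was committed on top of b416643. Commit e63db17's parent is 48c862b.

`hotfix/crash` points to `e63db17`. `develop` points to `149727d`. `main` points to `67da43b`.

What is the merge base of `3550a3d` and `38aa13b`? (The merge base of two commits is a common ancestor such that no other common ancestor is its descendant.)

Ancestors of 3550a3d: {3550a3d, 57126de}.
Ancestors of 38aa13b: {38aa13b, 57126de, e152b83}.
Common ancestors: {57126de}.
The only common ancestor is 57126de, so it is the merge base.

57126de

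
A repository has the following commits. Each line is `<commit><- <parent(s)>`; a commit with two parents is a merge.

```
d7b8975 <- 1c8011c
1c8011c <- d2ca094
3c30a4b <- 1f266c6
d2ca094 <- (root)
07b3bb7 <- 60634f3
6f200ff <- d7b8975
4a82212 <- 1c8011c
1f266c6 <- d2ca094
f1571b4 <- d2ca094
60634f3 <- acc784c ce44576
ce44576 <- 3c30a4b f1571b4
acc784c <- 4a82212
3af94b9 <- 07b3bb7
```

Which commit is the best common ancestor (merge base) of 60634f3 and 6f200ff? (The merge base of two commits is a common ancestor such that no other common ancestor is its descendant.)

1c8011c

Ancestors of 60634f3: {1c8011c, 1f266c6, 3c30a4b, 4a82212, 60634f3, acc784c, ce44576, d2ca094, f1571b4}.
Ancestors of 6f200ff: {1c8011c, 6f200ff, d2ca094, d7b8975}.
Common ancestors: {1c8011c, d2ca094}.
Among these, 1c8011c is not an ancestor of any other common ancestor — it is the merge base.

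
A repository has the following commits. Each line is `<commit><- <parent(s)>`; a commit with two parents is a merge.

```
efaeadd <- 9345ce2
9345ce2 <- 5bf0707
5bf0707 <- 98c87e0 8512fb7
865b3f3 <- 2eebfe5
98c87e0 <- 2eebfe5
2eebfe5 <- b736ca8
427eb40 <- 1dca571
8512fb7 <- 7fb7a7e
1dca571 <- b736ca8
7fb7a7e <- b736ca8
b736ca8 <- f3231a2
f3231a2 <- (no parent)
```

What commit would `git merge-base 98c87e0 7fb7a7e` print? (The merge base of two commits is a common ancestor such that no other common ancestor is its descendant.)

Ancestors of 98c87e0: {2eebfe5, 98c87e0, b736ca8, f3231a2}.
Ancestors of 7fb7a7e: {7fb7a7e, b736ca8, f3231a2}.
Common ancestors: {b736ca8, f3231a2}.
Among these, b736ca8 is not an ancestor of any other common ancestor — it is the merge base.

b736ca8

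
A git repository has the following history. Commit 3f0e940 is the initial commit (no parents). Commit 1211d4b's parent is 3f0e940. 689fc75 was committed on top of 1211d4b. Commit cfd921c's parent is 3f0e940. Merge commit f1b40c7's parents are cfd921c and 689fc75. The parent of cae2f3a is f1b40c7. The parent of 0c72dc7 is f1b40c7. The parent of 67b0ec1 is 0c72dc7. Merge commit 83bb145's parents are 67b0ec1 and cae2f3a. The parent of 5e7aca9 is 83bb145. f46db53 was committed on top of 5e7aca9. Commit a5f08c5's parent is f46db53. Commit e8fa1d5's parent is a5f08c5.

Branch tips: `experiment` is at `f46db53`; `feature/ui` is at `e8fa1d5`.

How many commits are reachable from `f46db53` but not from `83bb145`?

2

Reachable from f46db53: {0c72dc7, 1211d4b, 3f0e940, 5e7aca9, 67b0ec1, 689fc75, 83bb145, cae2f3a, cfd921c, f1b40c7, f46db53}.
Reachable from 83bb145: {0c72dc7, 1211d4b, 3f0e940, 67b0ec1, 689fc75, 83bb145, cae2f3a, cfd921c, f1b40c7}.
In f46db53's history but not 83bb145's: {5e7aca9, f46db53} — 2 commits.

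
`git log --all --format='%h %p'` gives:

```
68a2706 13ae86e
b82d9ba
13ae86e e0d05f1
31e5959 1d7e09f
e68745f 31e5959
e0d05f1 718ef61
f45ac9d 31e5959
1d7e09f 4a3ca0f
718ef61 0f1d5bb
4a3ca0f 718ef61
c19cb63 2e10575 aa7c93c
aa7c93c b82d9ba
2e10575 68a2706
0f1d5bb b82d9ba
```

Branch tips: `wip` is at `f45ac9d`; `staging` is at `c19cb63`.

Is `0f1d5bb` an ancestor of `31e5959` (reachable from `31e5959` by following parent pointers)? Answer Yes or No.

Yes

Ancestors of 31e5959 (commits reachable by following parents): {0f1d5bb, 1d7e09f, 31e5959, 4a3ca0f, 718ef61, b82d9ba}.
0f1d5bb is in that set, so it is an ancestor of 31e5959.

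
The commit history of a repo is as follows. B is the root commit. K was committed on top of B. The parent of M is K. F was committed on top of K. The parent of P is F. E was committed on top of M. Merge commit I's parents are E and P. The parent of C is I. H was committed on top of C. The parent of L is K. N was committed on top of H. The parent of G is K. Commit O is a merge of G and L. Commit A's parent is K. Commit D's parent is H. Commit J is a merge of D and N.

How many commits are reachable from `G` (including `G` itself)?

Walking parent pointers from G: reachable set = {B, G, K}.
That is 3 commits.

3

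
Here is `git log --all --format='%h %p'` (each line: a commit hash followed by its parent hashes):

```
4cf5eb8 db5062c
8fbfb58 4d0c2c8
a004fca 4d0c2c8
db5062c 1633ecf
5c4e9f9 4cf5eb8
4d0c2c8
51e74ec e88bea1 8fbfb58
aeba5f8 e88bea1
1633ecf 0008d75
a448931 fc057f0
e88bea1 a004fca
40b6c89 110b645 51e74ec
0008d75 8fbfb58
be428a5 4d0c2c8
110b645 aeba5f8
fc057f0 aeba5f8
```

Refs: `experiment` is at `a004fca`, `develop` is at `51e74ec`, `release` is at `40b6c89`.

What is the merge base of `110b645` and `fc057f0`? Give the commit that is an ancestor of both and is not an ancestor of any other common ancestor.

aeba5f8

Ancestors of 110b645: {110b645, 4d0c2c8, a004fca, aeba5f8, e88bea1}.
Ancestors of fc057f0: {4d0c2c8, a004fca, aeba5f8, e88bea1, fc057f0}.
Common ancestors: {4d0c2c8, a004fca, aeba5f8, e88bea1}.
Among these, aeba5f8 is not an ancestor of any other common ancestor — it is the merge base.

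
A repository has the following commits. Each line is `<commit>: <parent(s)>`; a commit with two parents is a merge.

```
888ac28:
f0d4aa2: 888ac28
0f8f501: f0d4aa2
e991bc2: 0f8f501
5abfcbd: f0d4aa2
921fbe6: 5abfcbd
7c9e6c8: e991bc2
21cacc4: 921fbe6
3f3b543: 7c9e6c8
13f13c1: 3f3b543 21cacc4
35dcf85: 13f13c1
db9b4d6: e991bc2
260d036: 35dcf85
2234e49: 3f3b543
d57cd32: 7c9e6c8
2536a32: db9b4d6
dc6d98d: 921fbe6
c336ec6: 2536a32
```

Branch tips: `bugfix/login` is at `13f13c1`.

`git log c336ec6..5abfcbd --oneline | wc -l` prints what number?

Reachable from 5abfcbd: {5abfcbd, 888ac28, f0d4aa2}.
Reachable from c336ec6: {0f8f501, 2536a32, 888ac28, c336ec6, db9b4d6, e991bc2, f0d4aa2}.
In 5abfcbd's history but not c336ec6's: {5abfcbd} — 1 commit.

1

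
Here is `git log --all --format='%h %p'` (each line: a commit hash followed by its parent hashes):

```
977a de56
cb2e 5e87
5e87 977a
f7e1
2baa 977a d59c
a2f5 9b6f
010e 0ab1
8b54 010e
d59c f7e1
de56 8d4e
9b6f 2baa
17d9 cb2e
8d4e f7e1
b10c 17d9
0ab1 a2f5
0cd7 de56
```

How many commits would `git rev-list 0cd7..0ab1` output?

Reachable from 0ab1: {0ab1, 2baa, 8d4e, 977a, 9b6f, a2f5, d59c, de56, f7e1}.
Reachable from 0cd7: {0cd7, 8d4e, de56, f7e1}.
In 0ab1's history but not 0cd7's: {0ab1, 2baa, 977a, 9b6f, a2f5, d59c} — 6 commits.

6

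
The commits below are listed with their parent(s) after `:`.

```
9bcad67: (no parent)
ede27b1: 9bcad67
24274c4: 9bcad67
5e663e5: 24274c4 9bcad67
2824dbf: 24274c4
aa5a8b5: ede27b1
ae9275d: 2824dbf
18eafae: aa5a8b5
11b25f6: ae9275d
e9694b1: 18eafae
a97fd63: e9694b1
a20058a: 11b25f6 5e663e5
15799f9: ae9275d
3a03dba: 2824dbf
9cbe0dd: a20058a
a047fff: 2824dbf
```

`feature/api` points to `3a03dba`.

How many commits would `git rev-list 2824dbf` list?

3

Walking parent pointers from 2824dbf: reachable set = {24274c4, 2824dbf, 9bcad67}.
That is 3 commits.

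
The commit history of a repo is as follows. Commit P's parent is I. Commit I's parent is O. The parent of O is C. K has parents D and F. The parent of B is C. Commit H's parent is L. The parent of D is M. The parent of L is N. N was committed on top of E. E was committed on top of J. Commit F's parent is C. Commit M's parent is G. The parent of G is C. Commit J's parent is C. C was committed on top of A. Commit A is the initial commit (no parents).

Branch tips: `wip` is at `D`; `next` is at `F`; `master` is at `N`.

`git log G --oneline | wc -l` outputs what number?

Walking parent pointers from G: reachable set = {A, C, G}.
That is 3 commits.

3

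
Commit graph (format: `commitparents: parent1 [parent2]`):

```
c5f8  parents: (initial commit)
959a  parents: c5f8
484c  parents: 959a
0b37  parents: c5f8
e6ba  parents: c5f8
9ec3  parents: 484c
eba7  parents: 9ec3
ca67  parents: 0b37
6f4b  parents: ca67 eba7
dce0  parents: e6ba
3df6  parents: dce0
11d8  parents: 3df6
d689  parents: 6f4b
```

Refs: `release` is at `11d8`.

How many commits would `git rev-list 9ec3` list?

4

Walking parent pointers from 9ec3: reachable set = {484c, 959a, 9ec3, c5f8}.
That is 4 commits.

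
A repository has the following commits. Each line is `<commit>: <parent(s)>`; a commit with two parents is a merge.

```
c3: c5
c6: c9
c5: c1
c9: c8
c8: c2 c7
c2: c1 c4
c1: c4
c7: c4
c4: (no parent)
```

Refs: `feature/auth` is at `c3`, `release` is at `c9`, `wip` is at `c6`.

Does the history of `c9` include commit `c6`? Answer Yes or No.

No

Ancestors of c9: {c1, c2, c4, c7, c8, c9}.
c6 is not in that set, so it is not an ancestor of c9.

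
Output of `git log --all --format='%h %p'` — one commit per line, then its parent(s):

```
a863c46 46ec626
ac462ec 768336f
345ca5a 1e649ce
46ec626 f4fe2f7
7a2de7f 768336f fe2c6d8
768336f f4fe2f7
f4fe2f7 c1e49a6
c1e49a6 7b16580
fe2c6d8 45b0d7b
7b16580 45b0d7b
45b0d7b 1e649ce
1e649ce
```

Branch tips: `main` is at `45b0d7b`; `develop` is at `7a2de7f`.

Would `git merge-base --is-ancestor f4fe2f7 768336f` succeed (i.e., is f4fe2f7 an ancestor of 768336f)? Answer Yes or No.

Ancestors of 768336f (commits reachable by following parents): {1e649ce, 45b0d7b, 768336f, 7b16580, c1e49a6, f4fe2f7}.
f4fe2f7 is in that set, so it is an ancestor of 768336f.

Yes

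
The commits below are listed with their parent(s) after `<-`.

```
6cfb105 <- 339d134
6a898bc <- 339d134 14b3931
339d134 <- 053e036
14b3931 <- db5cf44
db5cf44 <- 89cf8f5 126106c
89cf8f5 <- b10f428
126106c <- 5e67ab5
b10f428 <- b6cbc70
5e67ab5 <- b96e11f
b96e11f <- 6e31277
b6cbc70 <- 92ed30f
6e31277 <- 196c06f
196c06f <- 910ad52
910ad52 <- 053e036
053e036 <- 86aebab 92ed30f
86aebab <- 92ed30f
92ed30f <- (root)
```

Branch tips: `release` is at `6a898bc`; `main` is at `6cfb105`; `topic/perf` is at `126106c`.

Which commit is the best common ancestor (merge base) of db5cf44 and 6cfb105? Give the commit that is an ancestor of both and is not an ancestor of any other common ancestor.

Ancestors of db5cf44: {053e036, 126106c, 196c06f, 5e67ab5, 6e31277, 86aebab, 89cf8f5, 910ad52, 92ed30f, b10f428, b6cbc70, b96e11f, db5cf44}.
Ancestors of 6cfb105: {053e036, 339d134, 6cfb105, 86aebab, 92ed30f}.
Common ancestors: {053e036, 86aebab, 92ed30f}.
Among these, 053e036 is not an ancestor of any other common ancestor — it is the merge base.

053e036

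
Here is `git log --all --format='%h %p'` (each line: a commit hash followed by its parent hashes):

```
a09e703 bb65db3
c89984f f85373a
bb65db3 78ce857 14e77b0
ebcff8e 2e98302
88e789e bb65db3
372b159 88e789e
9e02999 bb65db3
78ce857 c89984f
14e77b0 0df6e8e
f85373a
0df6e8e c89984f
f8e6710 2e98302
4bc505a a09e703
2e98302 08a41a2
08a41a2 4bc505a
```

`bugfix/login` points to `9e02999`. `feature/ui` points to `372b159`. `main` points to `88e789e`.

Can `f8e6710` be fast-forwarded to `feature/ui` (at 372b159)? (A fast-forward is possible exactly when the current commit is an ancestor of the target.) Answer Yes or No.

No

A fast-forward from f8e6710 to 372b159 is possible iff f8e6710 is an ancestor of 372b159.
Ancestors of 372b159: {0df6e8e, 14e77b0, 372b159, 78ce857, 88e789e, bb65db3, c89984f, f85373a}.
f8e6710 is not among them, so fast-forward is not possible.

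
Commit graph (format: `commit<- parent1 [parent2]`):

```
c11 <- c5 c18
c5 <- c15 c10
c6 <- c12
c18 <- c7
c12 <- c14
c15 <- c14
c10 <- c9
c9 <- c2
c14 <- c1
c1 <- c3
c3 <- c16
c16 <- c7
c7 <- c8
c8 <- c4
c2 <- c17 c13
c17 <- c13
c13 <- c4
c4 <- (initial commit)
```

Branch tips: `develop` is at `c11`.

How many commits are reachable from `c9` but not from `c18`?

Reachable from c9: {c13, c17, c2, c4, c9}.
Reachable from c18: {c18, c4, c7, c8}.
In c9's history but not c18's: {c13, c17, c2, c9} — 4 commits.

4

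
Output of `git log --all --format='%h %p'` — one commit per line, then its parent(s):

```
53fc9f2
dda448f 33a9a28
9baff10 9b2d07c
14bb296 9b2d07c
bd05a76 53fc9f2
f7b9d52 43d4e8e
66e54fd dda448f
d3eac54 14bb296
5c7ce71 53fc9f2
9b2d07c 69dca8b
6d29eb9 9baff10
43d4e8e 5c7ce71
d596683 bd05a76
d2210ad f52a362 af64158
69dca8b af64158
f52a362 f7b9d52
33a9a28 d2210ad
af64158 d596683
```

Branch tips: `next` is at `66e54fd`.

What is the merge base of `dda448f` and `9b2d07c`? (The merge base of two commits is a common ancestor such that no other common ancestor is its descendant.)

af64158

Ancestors of dda448f: {33a9a28, 43d4e8e, 53fc9f2, 5c7ce71, af64158, bd05a76, d2210ad, d596683, dda448f, f52a362, f7b9d52}.
Ancestors of 9b2d07c: {53fc9f2, 69dca8b, 9b2d07c, af64158, bd05a76, d596683}.
Common ancestors: {53fc9f2, af64158, bd05a76, d596683}.
Among these, af64158 is not an ancestor of any other common ancestor — it is the merge base.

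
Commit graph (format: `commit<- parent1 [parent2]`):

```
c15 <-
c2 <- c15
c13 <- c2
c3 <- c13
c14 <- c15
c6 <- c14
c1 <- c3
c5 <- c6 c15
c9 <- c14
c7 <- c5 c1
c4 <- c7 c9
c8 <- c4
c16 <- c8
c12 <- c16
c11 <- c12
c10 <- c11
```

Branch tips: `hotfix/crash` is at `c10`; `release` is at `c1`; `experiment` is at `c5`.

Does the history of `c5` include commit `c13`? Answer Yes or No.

Ancestors of c5: {c14, c15, c5, c6}.
c13 is not in that set, so it is not an ancestor of c5.

No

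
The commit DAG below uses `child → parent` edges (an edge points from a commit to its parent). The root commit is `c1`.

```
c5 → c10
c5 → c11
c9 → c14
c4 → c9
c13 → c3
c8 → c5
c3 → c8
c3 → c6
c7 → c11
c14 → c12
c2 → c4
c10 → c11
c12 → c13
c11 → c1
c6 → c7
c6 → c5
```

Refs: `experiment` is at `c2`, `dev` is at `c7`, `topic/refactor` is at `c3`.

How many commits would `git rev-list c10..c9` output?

9

Reachable from c9: {c1, c10, c11, c12, c13, c14, c3, c5, c6, c7, c8, c9}.
Reachable from c10: {c1, c10, c11}.
In c9's history but not c10's: {c12, c13, c14, c3, c5, c6, c7, c8, c9} — 9 commits.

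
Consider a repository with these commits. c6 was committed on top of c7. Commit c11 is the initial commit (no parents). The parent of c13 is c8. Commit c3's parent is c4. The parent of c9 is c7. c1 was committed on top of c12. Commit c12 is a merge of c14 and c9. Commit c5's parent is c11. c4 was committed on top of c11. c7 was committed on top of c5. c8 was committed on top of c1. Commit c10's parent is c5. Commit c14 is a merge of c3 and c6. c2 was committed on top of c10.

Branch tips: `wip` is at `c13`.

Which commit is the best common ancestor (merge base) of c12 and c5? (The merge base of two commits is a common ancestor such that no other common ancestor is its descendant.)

c5

Ancestors of c12: {c11, c12, c14, c3, c4, c5, c6, c7, c9}.
Ancestors of c5: {c11, c5}.
Common ancestors: {c11, c5}.
Among these, c5 is not an ancestor of any other common ancestor — it is the merge base.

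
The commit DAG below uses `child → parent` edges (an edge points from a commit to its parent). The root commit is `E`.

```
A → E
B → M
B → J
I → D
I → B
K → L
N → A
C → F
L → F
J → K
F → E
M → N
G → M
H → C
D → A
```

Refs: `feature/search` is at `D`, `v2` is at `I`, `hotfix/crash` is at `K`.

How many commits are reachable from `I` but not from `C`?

Reachable from I: {A, B, D, E, F, I, J, K, L, M, N}.
Reachable from C: {C, E, F}.
In I's history but not C's: {A, B, D, I, J, K, L, M, N} — 9 commits.

9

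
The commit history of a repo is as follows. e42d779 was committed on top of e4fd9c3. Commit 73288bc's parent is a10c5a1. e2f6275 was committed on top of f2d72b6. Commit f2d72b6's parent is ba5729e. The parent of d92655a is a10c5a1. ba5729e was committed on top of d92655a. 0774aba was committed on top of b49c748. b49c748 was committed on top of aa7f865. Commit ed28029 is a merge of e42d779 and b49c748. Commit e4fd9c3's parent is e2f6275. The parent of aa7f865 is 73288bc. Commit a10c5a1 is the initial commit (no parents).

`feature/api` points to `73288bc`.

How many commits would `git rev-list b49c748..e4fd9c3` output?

5

Reachable from e4fd9c3: {a10c5a1, ba5729e, d92655a, e2f6275, e4fd9c3, f2d72b6}.
Reachable from b49c748: {73288bc, a10c5a1, aa7f865, b49c748}.
In e4fd9c3's history but not b49c748's: {ba5729e, d92655a, e2f6275, e4fd9c3, f2d72b6} — 5 commits.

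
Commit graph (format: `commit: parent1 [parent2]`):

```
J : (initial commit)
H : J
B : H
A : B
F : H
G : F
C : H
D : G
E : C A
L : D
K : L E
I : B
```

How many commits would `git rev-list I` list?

4

Walking parent pointers from I: reachable set = {B, H, I, J}.
That is 4 commits.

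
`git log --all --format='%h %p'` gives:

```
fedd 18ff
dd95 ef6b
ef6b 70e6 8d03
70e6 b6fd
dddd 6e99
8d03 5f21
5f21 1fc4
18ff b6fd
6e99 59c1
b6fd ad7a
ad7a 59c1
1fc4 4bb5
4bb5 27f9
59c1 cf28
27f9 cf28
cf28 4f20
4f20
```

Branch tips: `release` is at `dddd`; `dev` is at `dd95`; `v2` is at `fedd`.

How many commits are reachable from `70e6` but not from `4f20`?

5

Reachable from 70e6: {4f20, 59c1, 70e6, ad7a, b6fd, cf28}.
Reachable from 4f20: {4f20}.
In 70e6's history but not 4f20's: {59c1, 70e6, ad7a, b6fd, cf28} — 5 commits.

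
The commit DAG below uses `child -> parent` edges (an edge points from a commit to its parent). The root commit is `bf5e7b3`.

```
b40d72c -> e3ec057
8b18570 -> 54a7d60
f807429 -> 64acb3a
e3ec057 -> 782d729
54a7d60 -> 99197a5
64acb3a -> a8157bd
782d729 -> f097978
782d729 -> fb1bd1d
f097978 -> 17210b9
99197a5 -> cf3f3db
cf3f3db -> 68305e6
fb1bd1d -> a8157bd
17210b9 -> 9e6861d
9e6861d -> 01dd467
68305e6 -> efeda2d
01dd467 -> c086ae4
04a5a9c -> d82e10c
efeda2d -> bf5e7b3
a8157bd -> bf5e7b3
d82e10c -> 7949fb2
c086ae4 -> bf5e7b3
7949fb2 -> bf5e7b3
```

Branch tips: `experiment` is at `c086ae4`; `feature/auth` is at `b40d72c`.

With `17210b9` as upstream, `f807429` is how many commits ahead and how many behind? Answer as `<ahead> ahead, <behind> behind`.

Reachable from f807429: {64acb3a, a8157bd, bf5e7b3, f807429}.
Reachable from 17210b9: {01dd467, 17210b9, 9e6861d, bf5e7b3, c086ae4}.
Only in f807429's history (ahead): {64acb3a, a8157bd, f807429} — 3.
Only in 17210b9's history (behind): {01dd467, 17210b9, 9e6861d, c086ae4} — 4.

3 ahead, 4 behind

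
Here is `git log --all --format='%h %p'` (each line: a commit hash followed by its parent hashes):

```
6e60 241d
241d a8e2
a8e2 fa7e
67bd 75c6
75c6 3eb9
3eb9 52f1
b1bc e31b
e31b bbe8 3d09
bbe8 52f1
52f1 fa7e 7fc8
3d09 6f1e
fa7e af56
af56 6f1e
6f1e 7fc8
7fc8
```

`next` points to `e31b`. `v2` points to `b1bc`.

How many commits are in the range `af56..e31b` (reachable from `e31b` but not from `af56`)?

5

Reachable from e31b: {3d09, 52f1, 6f1e, 7fc8, af56, bbe8, e31b, fa7e}.
Reachable from af56: {6f1e, 7fc8, af56}.
In e31b's history but not af56's: {3d09, 52f1, bbe8, e31b, fa7e} — 5 commits.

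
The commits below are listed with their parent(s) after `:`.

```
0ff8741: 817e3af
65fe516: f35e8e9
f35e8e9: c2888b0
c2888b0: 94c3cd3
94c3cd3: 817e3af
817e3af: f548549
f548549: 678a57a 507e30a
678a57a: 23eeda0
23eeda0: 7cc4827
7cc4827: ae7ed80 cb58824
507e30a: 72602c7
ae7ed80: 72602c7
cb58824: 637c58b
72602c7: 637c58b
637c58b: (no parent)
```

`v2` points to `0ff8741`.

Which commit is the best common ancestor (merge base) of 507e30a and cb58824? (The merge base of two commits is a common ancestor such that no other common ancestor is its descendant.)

637c58b

Ancestors of 507e30a: {507e30a, 637c58b, 72602c7}.
Ancestors of cb58824: {637c58b, cb58824}.
Common ancestors: {637c58b}.
The only common ancestor is 637c58b, so it is the merge base.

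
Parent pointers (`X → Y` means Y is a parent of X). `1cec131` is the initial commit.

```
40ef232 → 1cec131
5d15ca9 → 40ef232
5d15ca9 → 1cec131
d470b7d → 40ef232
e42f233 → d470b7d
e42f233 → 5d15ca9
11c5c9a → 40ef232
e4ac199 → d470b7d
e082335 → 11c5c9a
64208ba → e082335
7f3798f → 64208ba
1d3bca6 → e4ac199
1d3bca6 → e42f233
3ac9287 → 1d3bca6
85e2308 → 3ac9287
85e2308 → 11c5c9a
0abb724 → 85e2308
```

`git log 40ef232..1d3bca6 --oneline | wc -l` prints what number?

Reachable from 1d3bca6: {1cec131, 1d3bca6, 40ef232, 5d15ca9, d470b7d, e42f233, e4ac199}.
Reachable from 40ef232: {1cec131, 40ef232}.
In 1d3bca6's history but not 40ef232's: {1d3bca6, 5d15ca9, d470b7d, e42f233, e4ac199} — 5 commits.

5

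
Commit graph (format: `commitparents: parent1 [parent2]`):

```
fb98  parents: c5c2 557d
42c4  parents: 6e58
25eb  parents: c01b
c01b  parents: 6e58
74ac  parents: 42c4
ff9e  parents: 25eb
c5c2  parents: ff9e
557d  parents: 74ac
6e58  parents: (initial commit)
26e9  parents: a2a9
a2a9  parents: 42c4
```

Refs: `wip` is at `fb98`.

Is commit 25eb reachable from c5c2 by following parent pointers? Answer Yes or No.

Yes

Ancestors of c5c2 (commits reachable by following parents): {25eb, 6e58, c01b, c5c2, ff9e}.
25eb is in that set, so it is an ancestor of c5c2.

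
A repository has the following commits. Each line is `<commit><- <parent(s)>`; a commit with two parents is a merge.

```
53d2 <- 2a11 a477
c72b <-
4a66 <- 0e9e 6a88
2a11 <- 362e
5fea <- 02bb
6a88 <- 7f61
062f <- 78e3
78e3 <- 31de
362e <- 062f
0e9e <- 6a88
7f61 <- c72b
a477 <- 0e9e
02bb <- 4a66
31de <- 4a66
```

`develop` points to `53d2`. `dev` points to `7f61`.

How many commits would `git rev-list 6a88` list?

3

Walking parent pointers from 6a88: reachable set = {6a88, 7f61, c72b}.
That is 3 commits.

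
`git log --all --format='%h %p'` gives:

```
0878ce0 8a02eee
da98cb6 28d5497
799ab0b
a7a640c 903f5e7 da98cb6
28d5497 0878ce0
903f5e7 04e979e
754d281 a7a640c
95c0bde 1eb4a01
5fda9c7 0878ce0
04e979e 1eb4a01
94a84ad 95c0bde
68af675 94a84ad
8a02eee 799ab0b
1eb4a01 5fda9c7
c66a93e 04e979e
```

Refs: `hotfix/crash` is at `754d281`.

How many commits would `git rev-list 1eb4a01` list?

5

Walking parent pointers from 1eb4a01: reachable set = {0878ce0, 1eb4a01, 5fda9c7, 799ab0b, 8a02eee}.
That is 5 commits.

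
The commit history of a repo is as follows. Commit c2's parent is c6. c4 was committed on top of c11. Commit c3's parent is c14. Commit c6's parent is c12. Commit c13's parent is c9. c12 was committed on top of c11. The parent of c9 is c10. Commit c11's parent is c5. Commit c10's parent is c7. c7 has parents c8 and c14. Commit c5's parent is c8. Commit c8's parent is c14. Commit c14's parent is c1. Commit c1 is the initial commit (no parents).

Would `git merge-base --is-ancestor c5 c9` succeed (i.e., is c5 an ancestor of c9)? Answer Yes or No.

No

Ancestors of c9: {c1, c10, c14, c7, c8, c9}.
c5 is not in that set, so it is not an ancestor of c9.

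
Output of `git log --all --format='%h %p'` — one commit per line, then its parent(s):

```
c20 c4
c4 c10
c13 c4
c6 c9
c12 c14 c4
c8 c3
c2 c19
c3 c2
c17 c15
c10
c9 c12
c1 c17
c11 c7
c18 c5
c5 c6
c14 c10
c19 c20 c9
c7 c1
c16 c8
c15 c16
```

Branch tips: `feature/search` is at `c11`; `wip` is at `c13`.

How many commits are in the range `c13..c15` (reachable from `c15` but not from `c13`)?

10

Reachable from c15: {c10, c12, c14, c15, c16, c19, c2, c20, c3, c4, c8, c9}.
Reachable from c13: {c10, c13, c4}.
In c15's history but not c13's: {c12, c14, c15, c16, c19, c2, c20, c3, c8, c9} — 10 commits.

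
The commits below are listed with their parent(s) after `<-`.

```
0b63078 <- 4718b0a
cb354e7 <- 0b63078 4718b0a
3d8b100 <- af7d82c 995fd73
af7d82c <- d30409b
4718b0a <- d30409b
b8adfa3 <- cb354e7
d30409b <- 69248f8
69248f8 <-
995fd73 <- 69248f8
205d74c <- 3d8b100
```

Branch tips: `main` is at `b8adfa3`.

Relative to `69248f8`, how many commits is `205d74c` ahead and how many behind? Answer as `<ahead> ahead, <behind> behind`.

Reachable from 205d74c: {205d74c, 3d8b100, 69248f8, 995fd73, af7d82c, d30409b}.
Reachable from 69248f8: {69248f8}.
Only in 205d74c's history (ahead): {205d74c, 3d8b100, 995fd73, af7d82c, d30409b} — 5.
Only in 69248f8's history (behind): {} — 0.

5 ahead, 0 behind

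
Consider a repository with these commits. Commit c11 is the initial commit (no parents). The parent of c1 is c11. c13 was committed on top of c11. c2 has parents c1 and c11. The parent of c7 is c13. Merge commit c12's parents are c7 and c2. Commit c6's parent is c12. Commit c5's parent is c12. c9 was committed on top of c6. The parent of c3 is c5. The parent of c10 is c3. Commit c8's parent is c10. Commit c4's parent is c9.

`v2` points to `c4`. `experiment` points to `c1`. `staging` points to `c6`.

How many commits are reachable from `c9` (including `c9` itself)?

8

Walking parent pointers from c9: reachable set = {c1, c11, c12, c13, c2, c6, c7, c9}.
That is 8 commits.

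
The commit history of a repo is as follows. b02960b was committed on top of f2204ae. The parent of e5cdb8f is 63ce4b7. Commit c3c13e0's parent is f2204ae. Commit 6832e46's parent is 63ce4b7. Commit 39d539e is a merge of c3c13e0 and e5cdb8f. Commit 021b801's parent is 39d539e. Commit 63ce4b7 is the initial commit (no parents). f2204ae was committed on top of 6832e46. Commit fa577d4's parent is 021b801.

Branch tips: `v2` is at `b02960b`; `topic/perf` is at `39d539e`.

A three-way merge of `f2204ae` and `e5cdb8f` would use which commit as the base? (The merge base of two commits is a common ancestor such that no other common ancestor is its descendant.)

63ce4b7

Ancestors of f2204ae: {63ce4b7, 6832e46, f2204ae}.
Ancestors of e5cdb8f: {63ce4b7, e5cdb8f}.
Common ancestors: {63ce4b7}.
The only common ancestor is 63ce4b7, so it is the merge base.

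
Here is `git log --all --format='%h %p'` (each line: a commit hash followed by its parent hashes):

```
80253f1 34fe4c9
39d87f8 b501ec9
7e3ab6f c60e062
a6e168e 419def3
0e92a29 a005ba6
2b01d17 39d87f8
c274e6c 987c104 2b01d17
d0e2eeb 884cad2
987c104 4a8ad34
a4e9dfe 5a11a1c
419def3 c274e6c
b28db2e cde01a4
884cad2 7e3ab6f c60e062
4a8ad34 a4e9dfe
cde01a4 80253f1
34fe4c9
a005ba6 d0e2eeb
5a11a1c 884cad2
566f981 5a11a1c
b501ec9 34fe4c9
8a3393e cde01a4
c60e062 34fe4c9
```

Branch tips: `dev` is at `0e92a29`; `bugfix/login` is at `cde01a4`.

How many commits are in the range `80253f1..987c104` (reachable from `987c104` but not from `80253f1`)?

Reachable from 987c104: {34fe4c9, 4a8ad34, 5a11a1c, 7e3ab6f, 884cad2, 987c104, a4e9dfe, c60e062}.
Reachable from 80253f1: {34fe4c9, 80253f1}.
In 987c104's history but not 80253f1's: {4a8ad34, 5a11a1c, 7e3ab6f, 884cad2, 987c104, a4e9dfe, c60e062} — 7 commits.

7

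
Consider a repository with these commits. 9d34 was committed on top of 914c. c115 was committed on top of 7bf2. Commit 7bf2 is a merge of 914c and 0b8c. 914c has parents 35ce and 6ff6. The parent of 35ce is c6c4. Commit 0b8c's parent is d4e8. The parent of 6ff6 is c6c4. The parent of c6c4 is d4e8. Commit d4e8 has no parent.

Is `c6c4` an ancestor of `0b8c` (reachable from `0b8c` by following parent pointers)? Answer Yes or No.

Ancestors of 0b8c: {0b8c, d4e8}.
c6c4 is not in that set, so it is not an ancestor of 0b8c.

No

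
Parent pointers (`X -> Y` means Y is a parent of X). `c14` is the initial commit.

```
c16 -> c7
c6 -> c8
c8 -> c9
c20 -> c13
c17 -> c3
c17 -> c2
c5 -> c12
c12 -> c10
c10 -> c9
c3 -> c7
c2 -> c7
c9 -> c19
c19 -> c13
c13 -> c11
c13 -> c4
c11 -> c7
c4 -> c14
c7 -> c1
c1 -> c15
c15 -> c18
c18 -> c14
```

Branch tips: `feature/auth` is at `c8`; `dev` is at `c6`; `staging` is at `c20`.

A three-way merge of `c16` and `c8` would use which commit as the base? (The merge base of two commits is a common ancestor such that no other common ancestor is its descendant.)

Ancestors of c16: {c1, c14, c15, c16, c18, c7}.
Ancestors of c8: {c1, c11, c13, c14, c15, c18, c19, c4, c7, c8, c9}.
Common ancestors: {c1, c14, c15, c18, c7}.
Among these, c7 is not an ancestor of any other common ancestor — it is the merge base.

c7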